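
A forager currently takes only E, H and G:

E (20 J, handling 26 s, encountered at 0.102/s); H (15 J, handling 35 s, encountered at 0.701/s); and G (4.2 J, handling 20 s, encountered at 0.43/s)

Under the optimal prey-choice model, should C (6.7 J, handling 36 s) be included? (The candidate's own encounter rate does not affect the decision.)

Intake rate on the current diet: R = (0.102×20 + 0.701×15 + 0.43×4.2) / (1 + 0.102×26 + 0.701×35 + 0.43×20) = 14.36/36.79 = 0.3904 J/s.
Profitability of C: 6.7/36 = 0.1861 J/s.
Since 0.1861 < R, time spent handling C is better spent searching.

No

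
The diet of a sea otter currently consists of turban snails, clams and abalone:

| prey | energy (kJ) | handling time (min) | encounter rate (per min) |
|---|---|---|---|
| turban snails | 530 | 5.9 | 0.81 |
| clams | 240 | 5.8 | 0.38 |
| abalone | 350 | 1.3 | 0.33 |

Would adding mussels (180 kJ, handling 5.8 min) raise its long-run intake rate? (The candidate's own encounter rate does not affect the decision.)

On turban snails, clams and abalone alone, R = ΣλE/(1+Σλh) = 636/8.412 = 75.61 kJ/min.
Profitability of mussels: 180/5.8 = 31.03 kJ/min.
31.03 < 75.61, so adding mussels would lower the average — exclude it.

No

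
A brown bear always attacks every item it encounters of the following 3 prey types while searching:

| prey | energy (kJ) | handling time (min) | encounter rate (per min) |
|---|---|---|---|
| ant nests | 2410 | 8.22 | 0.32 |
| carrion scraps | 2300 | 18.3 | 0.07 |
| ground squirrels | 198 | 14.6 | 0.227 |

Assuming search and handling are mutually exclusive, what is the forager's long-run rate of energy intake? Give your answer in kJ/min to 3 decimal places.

R = (0.32×2410 + 0.07×2300 + 0.227×198) / (1 + 0.32×8.22 + 0.07×18.3 + 0.227×14.6) = 977.1/8.226 = 118.8 kJ/min.

118.793 kJ/min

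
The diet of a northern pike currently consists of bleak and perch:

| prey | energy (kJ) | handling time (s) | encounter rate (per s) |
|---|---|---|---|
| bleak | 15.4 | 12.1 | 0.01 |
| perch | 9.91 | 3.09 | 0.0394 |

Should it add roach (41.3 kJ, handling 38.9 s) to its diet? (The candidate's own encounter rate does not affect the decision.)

Current rate: (0.01×15.4 + 0.0394×9.91)/(1 + 0.01×12.1 + 0.0394×3.09) = 0.4381 kJ/s.
roach: E/h = 41.3/38.9 = 1.062 kJ/s.
1.062 > 0.4381, so adding roach raises the average — include it.

Yes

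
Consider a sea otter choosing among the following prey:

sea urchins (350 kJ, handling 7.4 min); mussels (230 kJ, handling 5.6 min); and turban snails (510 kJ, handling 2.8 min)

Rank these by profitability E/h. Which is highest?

turban snails

Profitability E/h (kJ/min): sea urchins = 350/7.4 = 47.3, mussels = 230/5.6 = 41.1, turban snails = 510/2.8 = 182.
Ranked: turban snails > sea urchins > mussels.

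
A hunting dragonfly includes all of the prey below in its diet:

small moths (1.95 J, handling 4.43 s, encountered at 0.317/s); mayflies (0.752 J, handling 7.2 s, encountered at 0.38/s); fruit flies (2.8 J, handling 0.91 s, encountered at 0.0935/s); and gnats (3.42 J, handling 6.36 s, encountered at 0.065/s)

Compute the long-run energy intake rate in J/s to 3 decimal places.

0.246 J/s

R = Σλ_iE_i / (1 + Σλ_ih_i)
Numerator: 0.317×1.95 + 0.38×0.752 + 0.0935×2.8 + 0.065×3.42 = 1.388
Denominator: 1 + 0.317×4.43 + 0.38×7.2 + 0.0935×0.91 + 0.065×6.36 = 5.639
R = 1.388/5.639 = 0.2462 J/s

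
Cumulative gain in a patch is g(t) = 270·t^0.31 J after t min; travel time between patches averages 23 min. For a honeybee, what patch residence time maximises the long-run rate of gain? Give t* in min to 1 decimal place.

10.3 min

Optimal t* satisfies g'(t*) = g(t*)/(T + t*).
g'(t) = 0.31·270·t^-0.69. Setting 0.31·270·t^-0.69 = 270·t^0.31/(23+t) gives 0.31(23+t) = t, so 0.69·t = 0.31×23.
t* = 0.31×23/0.69 = 10.33 min.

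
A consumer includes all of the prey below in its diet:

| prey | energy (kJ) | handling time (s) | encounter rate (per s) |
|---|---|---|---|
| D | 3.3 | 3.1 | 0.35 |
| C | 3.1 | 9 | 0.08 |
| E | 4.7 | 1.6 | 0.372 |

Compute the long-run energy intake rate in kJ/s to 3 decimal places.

0.927 kJ/s

R = Σλ_iE_i / (1 + Σλ_ih_i)
Numerator: 0.35×3.3 + 0.08×3.1 + 0.372×4.7 = 3.151
Denominator: 1 + 0.35×3.1 + 0.08×9 + 0.372×1.6 = 3.4
R = 3.151/3.4 = 0.9268 kJ/s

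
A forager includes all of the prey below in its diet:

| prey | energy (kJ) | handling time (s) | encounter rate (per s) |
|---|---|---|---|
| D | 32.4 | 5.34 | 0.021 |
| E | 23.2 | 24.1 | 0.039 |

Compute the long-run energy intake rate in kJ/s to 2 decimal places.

0.77 kJ/s

R = (0.021×32.4 + 0.039×23.2) / (1 + 0.021×5.34 + 0.039×24.1) = 1.585/2.052 = 0.7725 kJ/s.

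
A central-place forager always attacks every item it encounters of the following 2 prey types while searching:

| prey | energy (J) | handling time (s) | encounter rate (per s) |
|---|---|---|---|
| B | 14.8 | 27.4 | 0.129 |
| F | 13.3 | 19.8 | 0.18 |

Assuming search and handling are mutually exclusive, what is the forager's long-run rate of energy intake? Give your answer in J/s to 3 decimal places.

0.531 J/s

Energy encountered per unit search time: 0.129×14.8 + 0.18×13.3 = 4.303 J/s.
Handling time per unit search time: 0.129×27.4 + 0.18×19.8 = 7.099.
Rate = 4.303/(1 + 7.099) = 0.5314 J/s.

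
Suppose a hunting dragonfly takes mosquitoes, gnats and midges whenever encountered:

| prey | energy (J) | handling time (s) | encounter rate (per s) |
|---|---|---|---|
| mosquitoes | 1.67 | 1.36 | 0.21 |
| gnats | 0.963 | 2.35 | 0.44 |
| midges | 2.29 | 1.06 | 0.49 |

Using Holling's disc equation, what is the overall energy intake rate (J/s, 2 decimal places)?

0.67 J/s

R = Σλ_iE_i / (1 + Σλ_ih_i)
Numerator: 0.21×1.67 + 0.44×0.963 + 0.49×2.29 = 1.897
Denominator: 1 + 0.21×1.36 + 0.44×2.35 + 0.49×1.06 = 2.839
R = 1.897/2.839 = 0.668 J/s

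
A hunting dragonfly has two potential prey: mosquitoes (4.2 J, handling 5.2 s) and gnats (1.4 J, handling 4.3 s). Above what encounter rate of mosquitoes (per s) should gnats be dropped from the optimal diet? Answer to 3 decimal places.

0.130 per s

The zero-one rule: include gnats iff E₂/h₂ > λE₁/(1+λh₁). Equality gives the switch point.
λE₁h₂ = E₂ + λE₂h₁ ⇒ λ = E₂/(E₁h₂ − E₂h₁) = 1.4/(18.06 − 7.28) = 0.1299 per s.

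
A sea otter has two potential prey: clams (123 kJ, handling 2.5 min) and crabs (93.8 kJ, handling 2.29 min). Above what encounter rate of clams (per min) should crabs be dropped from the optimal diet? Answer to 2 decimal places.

1.99 per min

The zero-one rule: include crabs iff E₂/h₂ > λE₁/(1+λh₁). Equality gives the switch point.
λE₁h₂ = E₂ + λE₂h₁ ⇒ λ = E₂/(E₁h₂ − E₂h₁) = 93.8/(281.7 − 234.5) = 1.989 per min.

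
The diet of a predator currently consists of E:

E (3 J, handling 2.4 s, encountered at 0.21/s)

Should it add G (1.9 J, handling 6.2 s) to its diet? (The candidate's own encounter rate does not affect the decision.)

Intake rate on the current diet: R = (0.21×3) / (1 + 0.21×2.4) = 0.63/1.504 = 0.4189 J/s.
G: E/h = 1.9/6.2 = 0.3065 J/s.
0.3065 < 0.4189, so adding G would lower the average — exclude it.

No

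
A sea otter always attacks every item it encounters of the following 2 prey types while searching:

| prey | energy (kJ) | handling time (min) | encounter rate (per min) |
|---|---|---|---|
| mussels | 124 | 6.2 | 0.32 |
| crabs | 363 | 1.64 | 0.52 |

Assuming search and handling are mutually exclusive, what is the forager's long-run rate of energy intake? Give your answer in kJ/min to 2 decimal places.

59.54 kJ/min

Energy encountered per unit search time: 0.32×124 + 0.52×363 = 228.4 kJ/min.
Handling time per unit search time: 0.32×6.2 + 0.52×1.64 = 2.837.
Rate = 228.4/(1 + 2.837) = 59.54 kJ/min.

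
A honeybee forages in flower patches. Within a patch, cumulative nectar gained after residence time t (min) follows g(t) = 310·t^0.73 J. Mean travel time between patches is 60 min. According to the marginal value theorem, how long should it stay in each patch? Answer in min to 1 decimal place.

162.2 min

Maximise g(t)/(T+t): set derivative to zero → g'(t)(T+t) = g(t).
g'(t) = 0.73·310·t^-0.27. Setting 0.73·310·t^-0.27 = 310·t^0.73/(60+t) gives 0.73(60+t) = t, so 0.27·t = 0.73×60.
t* = 0.73×60/0.27 = 162.2 min.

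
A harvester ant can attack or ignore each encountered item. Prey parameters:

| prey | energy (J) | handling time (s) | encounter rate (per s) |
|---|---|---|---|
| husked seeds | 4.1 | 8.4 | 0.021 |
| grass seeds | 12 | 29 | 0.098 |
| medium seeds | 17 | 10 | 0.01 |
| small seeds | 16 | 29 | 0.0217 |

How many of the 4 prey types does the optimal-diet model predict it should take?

Rank by E/h (J/s): medium seeds 1.7, small seeds 0.552, husked seeds 0.488, grass seeds 0.414. Include each in turn until the next type's E/h falls below the running intake rate.
Rate on top 1: 0.1545. small seeds: 0.552 > 0.1545 → include.
Rate on top 2: 0.2991. husked seeds: 0.488 > 0.2991 → include.
Rate on top 3: 0.3166. grass seeds: 0.414 > 0.3166 → include.
Optimal diet: medium seeds, small seeds, husked seeds, grass seeds — 4 of 4 types.

4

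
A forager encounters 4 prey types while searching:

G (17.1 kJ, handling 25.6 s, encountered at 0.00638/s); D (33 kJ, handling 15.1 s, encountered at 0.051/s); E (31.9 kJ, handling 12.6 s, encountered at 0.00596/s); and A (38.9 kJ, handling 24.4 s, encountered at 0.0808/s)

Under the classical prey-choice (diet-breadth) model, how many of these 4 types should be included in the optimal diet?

3

E/h in descending order: E 2.53, D 2.19, A 1.59, G 0.668 kJ/s. The optimal diet is the largest prefix of this list for which every included type satisfies E_i/h_i > R on the types above it.
Rate on top 1: 0.1768. D: 2.19 > 0.1768 → include.
Rate on top 2: 1.015. A: 1.59 > 1.015 → include.
Rate on top 3: 1.314. G: 0.668 < 1.314 → exclude; stop.
Optimal diet: E, D, A — 3 of 4 types.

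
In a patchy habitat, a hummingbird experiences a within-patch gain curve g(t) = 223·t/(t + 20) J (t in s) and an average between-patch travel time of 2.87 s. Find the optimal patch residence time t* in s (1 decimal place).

7.6 s

Optimal t* satisfies g'(t*) = g(t*)/(T + t*).
g'(t) = 223·20/(t + 20)². Setting 223·20/(t+20)² = 223t/[(t+20)(2.87+t)] gives 20(2.87+t) = t(t+20), so t² = 20×2.87 = 57.4.
t* = √57.4 = 7.576 s.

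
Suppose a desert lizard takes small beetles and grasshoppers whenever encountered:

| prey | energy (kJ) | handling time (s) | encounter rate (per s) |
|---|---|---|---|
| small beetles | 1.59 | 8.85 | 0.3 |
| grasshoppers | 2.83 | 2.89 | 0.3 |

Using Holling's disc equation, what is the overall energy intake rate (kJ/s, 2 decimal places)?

Energy encountered per unit search time: 0.3×1.59 + 0.3×2.83 = 1.326 kJ/s.
Handling time per unit search time: 0.3×8.85 + 0.3×2.89 = 3.522.
Rate = 1.326/(1 + 3.522) = 0.2932 kJ/s.

0.29 kJ/s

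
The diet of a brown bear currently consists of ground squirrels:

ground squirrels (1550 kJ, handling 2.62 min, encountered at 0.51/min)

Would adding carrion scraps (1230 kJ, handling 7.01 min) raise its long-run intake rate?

Current rate: (0.51×1550)/(1 + 0.51×2.62) = 338.4 kJ/min.
Profitability of carrion scraps: 1230/7.01 = 175.5 kJ/min.
Since 175.5 < R, time spent handling carrion scraps is better spent searching.

No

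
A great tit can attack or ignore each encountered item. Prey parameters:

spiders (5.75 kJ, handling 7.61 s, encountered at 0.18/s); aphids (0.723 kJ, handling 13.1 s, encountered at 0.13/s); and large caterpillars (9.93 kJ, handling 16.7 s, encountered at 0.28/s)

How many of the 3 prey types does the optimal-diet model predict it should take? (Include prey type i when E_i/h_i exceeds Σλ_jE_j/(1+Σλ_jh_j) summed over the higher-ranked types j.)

E/h in descending order: spiders 0.756, large caterpillars 0.595, aphids 0.0552 kJ/s. The optimal diet is the largest prefix of this list for which every included type satisfies E_i/h_i > R on the types above it.
Rate on top 1: 0.4367. large caterpillars: 0.595 > 0.4367 → include.
Rate on top 2: 0.5415. aphids: 0.0552 < 0.5415 → exclude; stop.
Optimal diet: spiders, large caterpillars — 2 of 3 types.

2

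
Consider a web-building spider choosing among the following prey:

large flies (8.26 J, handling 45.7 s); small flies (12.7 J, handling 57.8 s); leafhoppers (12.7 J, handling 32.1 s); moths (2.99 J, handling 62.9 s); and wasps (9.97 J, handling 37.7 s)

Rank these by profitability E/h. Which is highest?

leafhoppers

Profitability E/h (J/s): large flies = 8.26/45.7 = 0.181, small flies = 12.7/57.8 = 0.22, leafhoppers = 12.7/32.1 = 0.396, moths = 2.99/62.9 = 0.0475, wasps = 9.97/37.7 = 0.264.
Ranked: leafhoppers > wasps > small flies > large flies > moths.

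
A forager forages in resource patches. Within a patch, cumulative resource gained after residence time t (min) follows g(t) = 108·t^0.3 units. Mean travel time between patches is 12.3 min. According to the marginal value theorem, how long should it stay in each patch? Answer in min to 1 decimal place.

Optimal t* satisfies g'(t*) = g(t*)/(T + t*).
g'(t) = 0.3·108·t^-0.7. Setting 0.3·108·t^-0.7 = 108·t^0.3/(12.3+t) gives 0.3(12.3+t) = t, so 0.70·t = 0.3×12.3.
t* = 0.3×12.3/0.70 = 5.271 min.

5.3 min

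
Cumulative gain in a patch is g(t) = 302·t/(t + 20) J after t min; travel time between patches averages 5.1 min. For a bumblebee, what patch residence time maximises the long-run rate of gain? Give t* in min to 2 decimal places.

10.10 min

Maximise g(t)/(T+t): set derivative to zero → g'(t)(T+t) = g(t).
g'(t) = 302·20/(t + 20)². Setting 302·20/(t+20)² = 302t/[(t+20)(5.1+t)] gives 20(5.1+t) = t(t+20), so t² = 20×5.1 = 102.
t* = √102 = 10.1 min.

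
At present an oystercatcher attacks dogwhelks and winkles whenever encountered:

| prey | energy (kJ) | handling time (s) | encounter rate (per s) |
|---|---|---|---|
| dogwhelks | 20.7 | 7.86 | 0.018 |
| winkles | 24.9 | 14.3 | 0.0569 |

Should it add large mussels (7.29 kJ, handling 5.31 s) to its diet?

On dogwhelks and winkles alone, R = ΣλE/(1+Σλh) = 1.789/1.955 = 0.9152 kJ/s.
Profitability of large mussels: 7.29/5.31 = 1.373 kJ/s.
1.373 > 0.9152, so adding large mussels raises the average — include it.

Yes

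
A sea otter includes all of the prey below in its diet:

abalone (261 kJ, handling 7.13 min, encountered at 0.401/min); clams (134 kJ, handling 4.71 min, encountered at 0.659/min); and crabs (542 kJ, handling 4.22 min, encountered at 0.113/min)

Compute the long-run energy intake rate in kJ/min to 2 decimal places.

R = Σλ_iE_i / (1 + Σλ_ih_i)
Numerator: 0.401×261 + 0.659×134 + 0.113×542 = 254.2
Denominator: 1 + 0.401×7.13 + 0.659×4.71 + 0.113×4.22 = 7.44
R = 254.2/7.44 = 34.17 kJ/min

34.17 kJ/min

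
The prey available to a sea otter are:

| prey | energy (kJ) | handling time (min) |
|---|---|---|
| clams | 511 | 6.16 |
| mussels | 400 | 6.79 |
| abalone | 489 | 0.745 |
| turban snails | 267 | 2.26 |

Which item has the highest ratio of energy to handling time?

abalone

In descending order of E/h:
abalone: 489/0.745 = 656 kJ/min
turban snails: 267/2.26 = 118 kJ/min
clams: 511/6.16 = 83 kJ/min
mussels: 400/6.79 = 58.9 kJ/min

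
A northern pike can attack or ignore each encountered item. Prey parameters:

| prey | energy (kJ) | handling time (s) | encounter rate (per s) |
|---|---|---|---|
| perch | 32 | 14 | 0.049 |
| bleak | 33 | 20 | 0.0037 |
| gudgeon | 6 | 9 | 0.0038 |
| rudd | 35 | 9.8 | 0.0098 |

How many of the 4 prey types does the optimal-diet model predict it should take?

3

Rank by E/h (kJ/s): rudd 3.57, perch 2.29, bleak 1.65, gudgeon 0.667. Include each in turn until the next type's E/h falls below the running intake rate.
Rate on top 1: 0.3129. perch: 2.29 > 0.3129 → include.
Rate on top 2: 1.072. bleak: 1.65 > 1.072 → include.
Rate on top 3: 1.095. gudgeon: 0.667 < 1.095 → exclude; stop.
Optimal diet: rudd, perch, bleak — 3 of 4 types.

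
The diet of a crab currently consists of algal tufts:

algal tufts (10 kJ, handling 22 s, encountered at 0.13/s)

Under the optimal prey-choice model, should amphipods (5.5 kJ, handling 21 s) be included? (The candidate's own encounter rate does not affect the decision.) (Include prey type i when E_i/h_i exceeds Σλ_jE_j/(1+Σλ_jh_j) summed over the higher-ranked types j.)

On algal tufts alone, R = ΣλE/(1+Σλh) = 1.3/3.86 = 0.3368 kJ/s.
amphipods: E/h = 5.5/21 = 0.2619 kJ/s.
Since 0.2619 < R, time spent handling amphipods is better spent searching.

No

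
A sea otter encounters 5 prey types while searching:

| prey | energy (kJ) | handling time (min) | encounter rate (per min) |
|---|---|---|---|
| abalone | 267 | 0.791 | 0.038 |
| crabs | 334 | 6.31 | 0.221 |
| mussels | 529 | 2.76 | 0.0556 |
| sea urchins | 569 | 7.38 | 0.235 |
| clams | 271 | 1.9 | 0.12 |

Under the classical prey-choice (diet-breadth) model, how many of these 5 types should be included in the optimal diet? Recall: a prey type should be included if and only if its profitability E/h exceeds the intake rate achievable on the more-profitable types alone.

E/h in descending order: abalone 338, mussels 192, clams 143, sea urchins 77.1, crabs 52.9 kJ/min. The optimal diet is the largest prefix of this list for which every included type satisfies E_i/h_i > R on the types above it.
Rate on top 1: 9.85. mussels: 192 > 9.85 → include.
Rate on top 2: 33.42. clams: 143 > 33.42 → include.
Rate on top 3: 51.06. sea urchins: 77.1 > 51.06 → include.
Rate on top 4: 65.42. crabs: 52.9 < 65.42 → exclude; stop.
Optimal diet: abalone, mussels, clams, sea urchins — 4 of 5 types.

4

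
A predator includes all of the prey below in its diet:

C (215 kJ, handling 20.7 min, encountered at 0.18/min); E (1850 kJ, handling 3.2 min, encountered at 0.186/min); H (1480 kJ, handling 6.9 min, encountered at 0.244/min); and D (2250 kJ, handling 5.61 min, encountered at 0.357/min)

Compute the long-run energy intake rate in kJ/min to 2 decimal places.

171.76 kJ/min

R = (0.18×215 + 0.186×1850 + 0.244×1480 + 0.357×2250) / (1 + 0.18×20.7 + 0.186×3.2 + 0.244×6.9 + 0.357×5.61) = 1547/9.008 = 171.8 kJ/min.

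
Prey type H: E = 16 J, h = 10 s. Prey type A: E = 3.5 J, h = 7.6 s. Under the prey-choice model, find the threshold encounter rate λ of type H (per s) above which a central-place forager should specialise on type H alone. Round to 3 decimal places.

0.040 per s

At the threshold, the rate on type H alone equals the profitability of type A: λ·16/(1 + λ·10) = 3.5/7.6 = 0.4605.
Rearranging, λ(16 − 0.4605×10) = 0.4605, so λ = 0.4605/11.39 = 0.04042 per s.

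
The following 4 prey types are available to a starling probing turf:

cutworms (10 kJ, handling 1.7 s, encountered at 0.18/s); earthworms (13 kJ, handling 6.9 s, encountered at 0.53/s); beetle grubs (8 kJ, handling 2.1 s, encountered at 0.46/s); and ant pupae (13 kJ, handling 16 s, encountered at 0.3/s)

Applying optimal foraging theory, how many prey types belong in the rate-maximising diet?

2

E/h in descending order: cutworms 5.88, beetle grubs 3.81, earthworms 1.88, ant pupae 0.812 kJ/s. The optimal diet is the largest prefix of this list for which every included type satisfies E_i/h_i > R on the types above it.
Rate on top 1: 1.378. beetle grubs: 3.81 > 1.378 → include.
Rate on top 2: 2.412. earthworms: 1.88 < 2.412 → exclude; stop.
Optimal diet: cutworms, beetle grubs — 2 of 4 types.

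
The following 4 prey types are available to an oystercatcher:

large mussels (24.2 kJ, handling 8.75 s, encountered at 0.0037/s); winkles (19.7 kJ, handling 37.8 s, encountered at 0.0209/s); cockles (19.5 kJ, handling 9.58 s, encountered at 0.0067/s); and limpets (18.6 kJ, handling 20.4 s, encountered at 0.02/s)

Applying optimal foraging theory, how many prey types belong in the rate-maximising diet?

Profitabilities (E/h, kJ/s): large mussels 2.77, cockles 2.04, limpets 0.912, winkles 0.521. Add prey in this order while the next type's profitability exceeds the intake rate on those already taken.
Rate on top 1: 0.08673. cockles: 2.04 > 0.08673 → include.
Rate on top 2: 0.2008. limpets: 0.912 > 0.2008 → include.
Rate on top 3: 0.3936. winkles: 0.521 > 0.3936 → include.
Optimal diet: large mussels, cockles, limpets, winkles — 4 of 4 types.

4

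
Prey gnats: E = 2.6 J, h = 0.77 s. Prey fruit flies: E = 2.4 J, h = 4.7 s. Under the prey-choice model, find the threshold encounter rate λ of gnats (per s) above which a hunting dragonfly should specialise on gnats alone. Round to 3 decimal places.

At the threshold, the rate on gnats alone equals the profitability of fruit flies: λ·2.6/(1 + λ·0.77) = 2.4/4.7 = 0.5106.
Rearranging, λ(2.6 − 0.5106×0.77) = 0.5106, so λ = 0.5106/2.207 = 0.2314 per s.

0.231 per s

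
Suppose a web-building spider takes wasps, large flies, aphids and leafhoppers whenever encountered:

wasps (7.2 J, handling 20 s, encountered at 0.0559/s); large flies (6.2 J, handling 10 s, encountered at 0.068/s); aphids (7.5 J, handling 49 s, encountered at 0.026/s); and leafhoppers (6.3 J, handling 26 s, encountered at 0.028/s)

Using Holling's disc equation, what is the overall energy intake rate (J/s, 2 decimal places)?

0.25 J/s

R = (0.0559×7.2 + 0.068×6.2 + 0.026×7.5 + 0.028×6.3) / (1 + 0.0559×20 + 0.068×10 + 0.026×49 + 0.028×26) = 1.195/4.8 = 0.2491 J/s.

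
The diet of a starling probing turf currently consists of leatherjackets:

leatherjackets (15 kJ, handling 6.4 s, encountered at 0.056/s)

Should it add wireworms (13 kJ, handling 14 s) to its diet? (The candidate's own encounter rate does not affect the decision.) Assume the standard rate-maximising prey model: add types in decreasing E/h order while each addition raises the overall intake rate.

Yes

Intake rate on the current diet: R = (0.056×15) / (1 + 0.056×6.4) = 0.84/1.358 = 0.6184 kJ/s.
Profitability of wireworms: 13/14 = 0.9286 kJ/s.
Since 0.9286 > R, including wireworms increases the long-run rate.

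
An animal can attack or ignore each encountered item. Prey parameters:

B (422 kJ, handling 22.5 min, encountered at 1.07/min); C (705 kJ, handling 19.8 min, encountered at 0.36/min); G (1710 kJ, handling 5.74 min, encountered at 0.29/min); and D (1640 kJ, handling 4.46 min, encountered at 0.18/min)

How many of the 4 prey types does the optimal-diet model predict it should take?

2

E/h in descending order: D 368, G 298, C 35.6, B 18.8 kJ/min. The optimal diet is the largest prefix of this list for which every included type satisfies E_i/h_i > R on the types above it.
Rate on top 1: 163.7. G: 298 > 163.7 → include.
Rate on top 2: 228.2. C: 35.6 < 228.2 → exclude; stop.
Optimal diet: D, G — 2 of 4 types.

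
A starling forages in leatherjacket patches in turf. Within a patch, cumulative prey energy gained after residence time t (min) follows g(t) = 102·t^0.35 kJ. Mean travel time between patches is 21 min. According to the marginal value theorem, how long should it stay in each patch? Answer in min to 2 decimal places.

11.31 min

Maximise g(t)/(T+t): set derivative to zero → g'(t)(T+t) = g(t).
g'(t) = 0.35·102·t^-0.65. Setting 0.35·102·t^-0.65 = 102·t^0.35/(21+t) gives 0.35(21+t) = t, so 0.65·t = 0.35×21.
t* = 0.35×21/0.65 = 11.31 min.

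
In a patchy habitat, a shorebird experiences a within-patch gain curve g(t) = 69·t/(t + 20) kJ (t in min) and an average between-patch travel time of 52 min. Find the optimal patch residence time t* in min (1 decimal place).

32.2 min

By the marginal value theorem, leave when the instantaneous gain rate g'(t) equals the habitat-wide average g(t)/(T + t).
g'(t) = 69·20/(t + 20)². Setting 69·20/(t+20)² = 69t/[(t+20)(52+t)] gives 20(52+t) = t(t+20), so t² = 20×52 = 1040.
t* = √1040 = 32.25 min.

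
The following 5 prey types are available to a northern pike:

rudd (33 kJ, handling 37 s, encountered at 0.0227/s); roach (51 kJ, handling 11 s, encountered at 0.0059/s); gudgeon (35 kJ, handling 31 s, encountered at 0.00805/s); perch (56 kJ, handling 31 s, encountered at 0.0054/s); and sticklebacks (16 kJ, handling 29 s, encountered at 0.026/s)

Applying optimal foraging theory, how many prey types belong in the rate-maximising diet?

Rank by E/h (kJ/s): roach 4.64, perch 1.81, gudgeon 1.13, rudd 0.892, sticklebacks 0.552. Include each in turn until the next type's E/h falls below the running intake rate.
Rate on top 1: 0.2826. perch: 1.81 > 0.2826 → include.
Rate on top 2: 0.4896. gudgeon: 1.13 > 0.4896 → include.
Rate on top 3: 0.5973. rudd: 0.892 > 0.5973 → include.
Rate on top 4: 0.7038. sticklebacks: 0.552 < 0.7038 → exclude; stop.
Optimal diet: roach, perch, gudgeon, rudd — 4 of 5 types.

4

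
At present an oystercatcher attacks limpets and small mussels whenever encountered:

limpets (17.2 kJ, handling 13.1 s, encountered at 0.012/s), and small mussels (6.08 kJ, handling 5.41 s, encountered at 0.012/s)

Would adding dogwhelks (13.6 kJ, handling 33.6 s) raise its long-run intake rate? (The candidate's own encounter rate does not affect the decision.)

Yes

Intake rate on the current diet: R = (0.012×17.2 + 0.012×6.08) / (1 + 0.012×13.1 + 0.012×5.41) = 0.2794/1.222 = 0.2286 kJ/s.
dogwhelks: E/h = 13.6/33.6 = 0.4048 kJ/s.
Since 0.4048 > R, including dogwhelks increases the long-run rate.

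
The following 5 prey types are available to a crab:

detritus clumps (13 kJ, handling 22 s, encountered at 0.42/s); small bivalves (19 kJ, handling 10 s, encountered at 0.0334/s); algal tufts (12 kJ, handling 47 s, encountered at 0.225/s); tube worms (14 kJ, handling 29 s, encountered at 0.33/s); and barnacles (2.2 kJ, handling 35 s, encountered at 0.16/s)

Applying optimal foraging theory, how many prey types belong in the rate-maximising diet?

Rank by E/h (kJ/s): small bivalves 1.9, detritus clumps 0.591, tube worms 0.483, algal tufts 0.255, barnacles 0.0629. Include each in turn until the next type's E/h falls below the running intake rate.
Rate on top 1: 0.4757. detritus clumps: 0.591 > 0.4757 → include.
Rate on top 2: 0.5764. tube worms: 0.483 < 0.5764 → exclude; stop.
Optimal diet: small bivalves, detritus clumps — 2 of 5 types.

2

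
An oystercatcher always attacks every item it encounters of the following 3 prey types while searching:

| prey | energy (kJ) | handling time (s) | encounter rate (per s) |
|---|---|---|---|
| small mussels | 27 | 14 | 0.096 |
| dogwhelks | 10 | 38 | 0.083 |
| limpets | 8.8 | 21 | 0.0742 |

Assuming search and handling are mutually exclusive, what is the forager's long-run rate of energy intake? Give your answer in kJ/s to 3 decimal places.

R = Σλ_iE_i / (1 + Σλ_ih_i)
Numerator: 0.096×27 + 0.083×10 + 0.0742×8.8 = 4.075
Denominator: 1 + 0.096×14 + 0.083×38 + 0.0742×21 = 7.056
R = 4.075/7.056 = 0.5775 kJ/s

0.578 kJ/s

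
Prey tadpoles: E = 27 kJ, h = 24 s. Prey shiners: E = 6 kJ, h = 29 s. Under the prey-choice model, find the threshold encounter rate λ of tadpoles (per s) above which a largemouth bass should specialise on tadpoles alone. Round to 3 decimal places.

0.009 per s

Drop shiners once their profitability E₂/h₂ falls below the rate achievable on tadpoles alone: E₂/h₂ = λE₁/(1 + λh₁).
Solve for λ: λE₁h₂ = E₂(1 + λh₁) → λ(E₁h₂ − E₂h₁) = E₂ → λ = E₂/(E₁h₂ − E₂h₁).
λ = 6/(27×29 − 6×24) = 6/639 = 0.00939 per s.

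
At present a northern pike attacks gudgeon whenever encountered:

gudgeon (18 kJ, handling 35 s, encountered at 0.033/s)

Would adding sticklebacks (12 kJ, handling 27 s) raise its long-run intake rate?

Yes

Intake rate on the current diet: R = (0.033×18) / (1 + 0.033×35) = 0.594/2.155 = 0.2756 kJ/s.
Profitability of sticklebacks: 12/27 = 0.4444 kJ/s.
0.4444 > 0.2756, so adding sticklebacks raises the average — include it.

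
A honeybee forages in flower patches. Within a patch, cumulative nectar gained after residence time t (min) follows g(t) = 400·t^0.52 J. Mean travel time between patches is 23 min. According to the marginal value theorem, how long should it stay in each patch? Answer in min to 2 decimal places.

By the marginal value theorem, leave when the instantaneous gain rate g'(t) equals the habitat-wide average g(t)/(T + t).
g'(t) = 0.52·400·t^-0.48. Setting 0.52·400·t^-0.48 = 400·t^0.52/(23+t) gives 0.52(23+t) = t, so 0.48·t = 0.52×23.
t* = 0.52×23/0.48 = 24.92 min.

24.92 min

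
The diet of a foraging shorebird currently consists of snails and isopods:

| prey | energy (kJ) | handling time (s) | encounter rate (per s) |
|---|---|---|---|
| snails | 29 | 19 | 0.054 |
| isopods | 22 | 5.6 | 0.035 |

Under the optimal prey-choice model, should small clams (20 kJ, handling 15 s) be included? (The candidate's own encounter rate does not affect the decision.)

Yes

Intake rate on the current diet: R = (0.054×29 + 0.035×22) / (1 + 0.054×19 + 0.035×5.6) = 2.336/2.222 = 1.051 kJ/s.
small clams: E/h = 20/15 = 1.333 kJ/s.
1.333 > 1.051, so adding small clams raises the average — include it.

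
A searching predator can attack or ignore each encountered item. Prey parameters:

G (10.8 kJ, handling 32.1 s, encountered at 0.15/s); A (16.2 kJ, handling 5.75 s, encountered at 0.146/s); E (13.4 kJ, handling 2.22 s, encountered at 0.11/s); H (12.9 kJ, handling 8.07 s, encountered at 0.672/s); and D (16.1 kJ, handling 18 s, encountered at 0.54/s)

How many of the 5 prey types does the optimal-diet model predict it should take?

Profitabilities (E/h, kJ/s): E 6.04, A 2.82, H 1.6, D 0.894, G 0.336. Add prey in this order while the next type's profitability exceeds the intake rate on those already taken.
Rate on top 1: 1.185. A: 2.82 > 1.185 → include.
Rate on top 2: 1.842. H: 1.6 < 1.842 → exclude; stop.
Optimal diet: E, A — 2 of 5 types.

2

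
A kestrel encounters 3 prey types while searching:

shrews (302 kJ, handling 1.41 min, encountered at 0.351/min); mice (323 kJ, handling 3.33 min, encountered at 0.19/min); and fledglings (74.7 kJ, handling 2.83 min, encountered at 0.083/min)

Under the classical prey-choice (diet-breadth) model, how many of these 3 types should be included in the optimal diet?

E/h in descending order: shrews 214, mice 97, fledglings 26.4 kJ/min. The optimal diet is the largest prefix of this list for which every included type satisfies E_i/h_i > R on the types above it.
Rate on top 1: 70.91. mice: 97 > 70.91 → include.
Rate on top 2: 78.67. fledglings: 26.4 < 78.67 → exclude; stop.
Optimal diet: shrews, mice — 2 of 3 types.

2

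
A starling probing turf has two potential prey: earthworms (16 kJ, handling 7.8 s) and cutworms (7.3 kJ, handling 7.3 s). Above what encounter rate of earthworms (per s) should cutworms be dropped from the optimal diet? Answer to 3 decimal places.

At the threshold, the rate on earthworms alone equals the profitability of cutworms: λ·16/(1 + λ·7.8) = 7.3/7.3 = 1.
Rearranging, λ(16 − 1×7.8) = 1, so λ = 1/8.2 = 0.122 per s.

0.122 per s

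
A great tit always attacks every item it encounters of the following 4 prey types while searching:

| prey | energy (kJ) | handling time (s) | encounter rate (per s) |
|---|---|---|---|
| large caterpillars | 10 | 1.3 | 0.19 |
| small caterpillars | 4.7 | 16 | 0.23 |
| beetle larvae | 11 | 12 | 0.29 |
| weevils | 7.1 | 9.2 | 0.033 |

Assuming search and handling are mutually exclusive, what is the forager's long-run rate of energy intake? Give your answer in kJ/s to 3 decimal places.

0.735 kJ/s

Energy encountered per unit search time: 0.19×10 + 0.23×4.7 + 0.29×11 + 0.033×7.1 = 6.405 kJ/s.
Handling time per unit search time: 0.19×1.3 + 0.23×16 + 0.29×12 + 0.033×9.2 = 7.711.
Rate = 6.405/(1 + 7.711) = 0.7353 kJ/s.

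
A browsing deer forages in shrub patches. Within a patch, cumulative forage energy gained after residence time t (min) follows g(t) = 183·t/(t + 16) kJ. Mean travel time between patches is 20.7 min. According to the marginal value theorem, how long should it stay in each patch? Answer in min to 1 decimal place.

Maximise g(t)/(T+t): set derivative to zero → g'(t)(T+t) = g(t).
g'(t) = 183·16/(t + 16)². Setting 183·16/(t+16)² = 183t/[(t+16)(20.7+t)] gives 16(20.7+t) = t(t+16), so t² = 16×20.7 = 331.2.
t* = √331.2 = 18.2 min.

18.2 min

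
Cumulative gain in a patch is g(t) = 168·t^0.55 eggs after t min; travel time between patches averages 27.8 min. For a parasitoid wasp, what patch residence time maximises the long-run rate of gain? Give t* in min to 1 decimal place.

Maximise g(t)/(T+t): set derivative to zero → g'(t)(T+t) = g(t).
g'(t) = 0.55·168·t^-0.45. Setting 0.55·168·t^-0.45 = 168·t^0.55/(27.8+t) gives 0.55(27.8+t) = t, so 0.45·t = 0.55×27.8.
t* = 0.55×27.8/0.45 = 33.98 min.

34.0 min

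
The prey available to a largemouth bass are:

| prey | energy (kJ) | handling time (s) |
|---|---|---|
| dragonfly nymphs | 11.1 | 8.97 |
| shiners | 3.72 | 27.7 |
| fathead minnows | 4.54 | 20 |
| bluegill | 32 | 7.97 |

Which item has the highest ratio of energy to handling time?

Profitability E/h (kJ/s): dragonfly nymphs = 11.1/8.97 = 1.24, shiners = 3.72/27.7 = 0.134, fathead minnows = 4.54/20 = 0.227, bluegill = 32/7.97 = 4.02.
Ranked: bluegill > dragonfly nymphs > fathead minnows > shiners.

bluegill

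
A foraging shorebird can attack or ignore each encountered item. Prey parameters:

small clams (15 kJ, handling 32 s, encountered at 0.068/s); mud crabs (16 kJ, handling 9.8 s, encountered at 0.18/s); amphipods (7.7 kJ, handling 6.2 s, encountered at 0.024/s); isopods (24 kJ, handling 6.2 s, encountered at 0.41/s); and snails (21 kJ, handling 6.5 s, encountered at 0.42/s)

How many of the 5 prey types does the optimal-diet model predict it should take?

E/h in descending order: isopods 3.87, snails 3.23, mud crabs 1.63, amphipods 1.24, small clams 0.469 kJ/s. The optimal diet is the largest prefix of this list for which every included type satisfies E_i/h_i > R on the types above it.
Rate on top 1: 2.778. snails: 3.23 > 2.778 → include.
Rate on top 2: 2.975. mud crabs: 1.63 < 2.975 → exclude; stop.
Optimal diet: isopods, snails — 2 of 5 types.

2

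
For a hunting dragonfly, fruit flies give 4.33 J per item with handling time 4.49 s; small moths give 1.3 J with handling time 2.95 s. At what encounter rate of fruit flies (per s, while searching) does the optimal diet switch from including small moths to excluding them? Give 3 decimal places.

0.187 per s

Drop small moths once their profitability E₂/h₂ falls below the rate achievable on fruit flies alone: E₂/h₂ = λE₁/(1 + λh₁).
Solve for λ: λE₁h₂ = E₂(1 + λh₁) → λ(E₁h₂ − E₂h₁) = E₂ → λ = E₂/(E₁h₂ − E₂h₁).
λ = 1.3/(4.33×2.95 − 1.3×4.49) = 1.3/6.936 = 0.1874 per s.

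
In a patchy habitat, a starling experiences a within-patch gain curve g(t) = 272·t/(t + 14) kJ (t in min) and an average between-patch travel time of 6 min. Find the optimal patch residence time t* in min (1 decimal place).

By the marginal value theorem, leave when the instantaneous gain rate g'(t) equals the habitat-wide average g(t)/(T + t).
g'(t) = 272·14/(t + 14)². Setting 272·14/(t+14)² = 272t/[(t+14)(6+t)] gives 14(6+t) = t(t+14), so t² = 14×6 = 84.
t* = √84 = 9.165 min.

9.2 min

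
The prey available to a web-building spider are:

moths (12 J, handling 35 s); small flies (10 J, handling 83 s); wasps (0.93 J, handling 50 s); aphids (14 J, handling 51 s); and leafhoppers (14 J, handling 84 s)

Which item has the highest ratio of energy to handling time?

In descending order of E/h:
moths: 12/35 = 0.343 J/s
aphids: 14/51 = 0.275 J/s
leafhoppers: 14/84 = 0.167 J/s
small flies: 10/83 = 0.12 J/s
wasps: 0.93/50 = 0.0186 J/s

moths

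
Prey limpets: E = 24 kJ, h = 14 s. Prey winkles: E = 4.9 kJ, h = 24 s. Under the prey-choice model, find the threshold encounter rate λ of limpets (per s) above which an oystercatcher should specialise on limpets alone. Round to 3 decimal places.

The zero-one rule: include winkles iff E₂/h₂ > λE₁/(1+λh₁). Equality gives the switch point.
λE₁h₂ = E₂ + λE₂h₁ ⇒ λ = E₂/(E₁h₂ − E₂h₁) = 4.9/(576 − 68.6) = 0.009657 per s.

0.010 per s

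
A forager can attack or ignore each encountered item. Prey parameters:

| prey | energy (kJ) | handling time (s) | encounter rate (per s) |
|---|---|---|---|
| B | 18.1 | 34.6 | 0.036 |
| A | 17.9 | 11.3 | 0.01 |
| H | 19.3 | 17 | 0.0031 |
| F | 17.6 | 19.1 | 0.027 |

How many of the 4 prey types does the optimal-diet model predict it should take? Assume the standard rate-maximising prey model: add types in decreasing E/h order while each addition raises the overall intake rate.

4

E/h in descending order: A 1.58, H 1.14, F 0.921, B 0.523 kJ/s. The optimal diet is the largest prefix of this list for which every included type satisfies E_i/h_i > R on the types above it.
Rate on top 1: 0.1608. H: 1.14 > 0.1608 → include.
Rate on top 2: 0.2049. F: 0.921 > 0.2049 → include.
Rate on top 3: 0.4247. B: 0.523 > 0.4247 → include.
Optimal diet: A, H, F, B — 4 of 4 types.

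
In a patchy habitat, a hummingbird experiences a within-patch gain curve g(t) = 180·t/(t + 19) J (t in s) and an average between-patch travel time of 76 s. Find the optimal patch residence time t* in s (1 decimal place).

Maximise g(t)/(T+t): set derivative to zero → g'(t)(T+t) = g(t).
g'(t) = 180·19/(t + 19)². Setting 180·19/(t+19)² = 180t/[(t+19)(76+t)] gives 19(76+t) = t(t+19), so t² = 19×76 = 1444.
t* = √1444 = 38 s.

38.0 s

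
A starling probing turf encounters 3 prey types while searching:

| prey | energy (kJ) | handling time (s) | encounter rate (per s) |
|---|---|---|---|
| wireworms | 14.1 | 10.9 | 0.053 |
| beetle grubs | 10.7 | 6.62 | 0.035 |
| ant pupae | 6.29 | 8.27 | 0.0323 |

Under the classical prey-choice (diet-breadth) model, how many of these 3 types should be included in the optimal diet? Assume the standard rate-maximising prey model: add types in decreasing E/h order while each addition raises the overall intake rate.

E/h in descending order: beetle grubs 1.62, wireworms 1.29, ant pupae 0.761 kJ/s. The optimal diet is the largest prefix of this list for which every included type satisfies E_i/h_i > R on the types above it.
Rate on top 1: 0.3041. wireworms: 1.29 > 0.3041 → include.
Rate on top 2: 0.62. ant pupae: 0.761 > 0.62 → include.
Optimal diet: beetle grubs, wireworms, ant pupae — 3 of 3 types.

3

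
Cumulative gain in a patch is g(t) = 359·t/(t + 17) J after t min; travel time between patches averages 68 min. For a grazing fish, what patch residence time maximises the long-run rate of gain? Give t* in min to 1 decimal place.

34.0 min

By the marginal value theorem, leave when the instantaneous gain rate g'(t) equals the habitat-wide average g(t)/(T + t).
g'(t) = 359·17/(t + 17)². Setting 359·17/(t+17)² = 359t/[(t+17)(68+t)] gives 17(68+t) = t(t+17), so t² = 17×68 = 1156.
t* = √1156 = 34 min.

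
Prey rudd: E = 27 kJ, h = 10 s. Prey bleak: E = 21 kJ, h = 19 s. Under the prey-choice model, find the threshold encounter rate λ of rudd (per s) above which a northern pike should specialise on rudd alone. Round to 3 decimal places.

Drop bleak once their profitability E₂/h₂ falls below the rate achievable on rudd alone: E₂/h₂ = λE₁/(1 + λh₁).
Solve for λ: λE₁h₂ = E₂(1 + λh₁) → λ(E₁h₂ − E₂h₁) = E₂ → λ = E₂/(E₁h₂ − E₂h₁).
λ = 21/(27×19 − 21×10) = 21/303 = 0.06931 per s.

0.069 per s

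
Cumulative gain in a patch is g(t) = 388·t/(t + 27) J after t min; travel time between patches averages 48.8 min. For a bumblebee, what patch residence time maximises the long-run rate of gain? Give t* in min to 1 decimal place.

36.3 min

By the marginal value theorem, leave when the instantaneous gain rate g'(t) equals the habitat-wide average g(t)/(T + t).
g'(t) = 388·27/(t + 27)². Setting 388·27/(t+27)² = 388t/[(t+27)(48.8+t)] gives 27(48.8+t) = t(t+27), so t² = 27×48.8 = 1318.
t* = √1318 = 36.3 min.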